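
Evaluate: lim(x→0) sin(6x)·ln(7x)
This is a 0·∞ indeterminate form.

Rewrite 0·∞ as a quotient (0/0 or ∞/∞ form), then apply L'Hôpital's rule:
  lim(x→0) sin(6x)·ln(7x) = 0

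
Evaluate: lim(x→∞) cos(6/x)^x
This is an exponential indeterminate form.

For exponential indeterminate forms, take the natural log:
  Let L = lim(x→∞) cos(6/x)^x
  Then ln(L) = lim(x→∞) [exponent × ln(base)]
  Evaluate using L'Hôpital or standard limits, then exponentiate.
  L = 1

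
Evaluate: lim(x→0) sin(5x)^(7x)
This is an exponential indeterminate form.

For exponential indeterminate forms, take the natural log:
  Let L = lim(x→0) sin(5x)^(7x)
  Then ln(L) = lim(x→0) [exponent × ln(base)]
  Evaluate using L'Hôpital or standard limits, then exponentiate.
  L = 1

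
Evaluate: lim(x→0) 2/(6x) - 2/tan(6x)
This is an ∞-∞ indeterminate form.

Combine fractions or rationalize to convert ∞-∞ to 0/0 form:
  lim(x→0) 2/(6x) - 2/tan(6x) = 0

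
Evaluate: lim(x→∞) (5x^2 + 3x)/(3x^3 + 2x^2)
This is an ∞/∞ indeterminate form.

Apply L'Hôpital's rule: differentiate numerator and denominator separately.
  f(x) = 5·x^2 + 3·x   ⇒   f'(x) = 10·x + 3
  g(x) = 3·x^3 + 2·x^2   ⇒   g'(x) = 9·x^2 + 4·x
  lim(x→∞) f'(x)/g'(x) = lim(x→∞) (10·x + 3)/(9·x^2 + 4·x)
  = 0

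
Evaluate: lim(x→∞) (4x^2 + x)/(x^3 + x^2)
This is an ∞/∞ indeterminate form.

Apply L'Hôpital's rule: differentiate numerator and denominator separately.
  f(x) = 4·x^2 + x   ⇒   f'(x) = 8·x + 1
  g(x) = x^3 + x^2   ⇒   g'(x) = 3·x^2 + 2·x
  lim(x→∞) f'(x)/g'(x) = lim(x→∞) (8·x + 1)/(3·x^2 + 2·x)
  = 0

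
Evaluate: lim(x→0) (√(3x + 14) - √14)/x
This is a standard limit.

Factor or rationalize the expression:
  lim(x→0) (√(3x + 14) - √14)/x = 3·sqrt(14)/28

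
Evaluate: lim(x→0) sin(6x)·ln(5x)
This is a 0·∞ indeterminate form.

Rewrite 0·∞ as a quotient (0/0 or ∞/∞ form), then apply L'Hôpital's rule:
  lim(x→0) sin(6x)·ln(5x) = 0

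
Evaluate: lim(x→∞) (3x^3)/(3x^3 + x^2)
This is an ∞/∞ indeterminate form.

Apply L'Hôpital's rule: differentiate numerator and denominator separately.
  f(x) = 3·x^3   ⇒   f'(x) = 9·x^2
  g(x) = 3·x^3 + x^2   ⇒   g'(x) = 9·x^2 + 2·x
  lim(x→∞) f'(x)/g'(x) = lim(x→∞) (9·x^2)/(9·x^2 + 2·x)
  = 1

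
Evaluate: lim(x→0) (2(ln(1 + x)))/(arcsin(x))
This is a 0/0 indeterminate form.

Apply L'Hôpital's rule: differentiate numerator and denominator separately.
  f(x) = 2·ln(x + 1)   ⇒   f'(x) = 2/(x + 1)
  g(x) = asin(x)   ⇒   g'(x) = 1/sqrt(1 - x^2)
  lim(x→0) f'(x)/g'(x) = lim(x→0) (2/(x + 1))/(1/sqrt(1 - x^2))
  = 2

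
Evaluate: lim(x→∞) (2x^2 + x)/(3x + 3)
This is an ∞/∞ indeterminate form.

Apply L'Hôpital's rule: differentiate numerator and denominator separately.
  f(x) = 2·x^2 + x   ⇒   f'(x) = 4·x + 1
  g(x) = 3·x + 3   ⇒   g'(x) = 3
  lim(x→∞) f'(x)/g'(x) = lim(x→∞) (4·x + 1)/(3)
  = ∞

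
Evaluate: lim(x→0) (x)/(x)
This is a 0/0 indeterminate form.

Apply L'Hôpital's rule: differentiate numerator and denominator separately.
  f(x) = x   ⇒   f'(x) = 1
  g(x) = x   ⇒   g'(x) = 1
  lim(x→0) f'(x)/g'(x) = lim(x→0) (1)/(1)
  = 1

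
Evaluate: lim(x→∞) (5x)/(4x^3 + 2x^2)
This is an ∞/∞ indeterminate form.

Apply L'Hôpital's rule: differentiate numerator and denominator separately.
  f(x) = 5·x   ⇒   f'(x) = 5
  g(x) = 4·x^3 + 2·x^2   ⇒   g'(x) = 12·x^2 + 4·x
  lim(x→∞) f'(x)/g'(x) = lim(x→∞) (5)/(12·x^2 + 4·x)
  = 0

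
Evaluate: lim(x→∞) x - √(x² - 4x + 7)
This is an ∞-∞ indeterminate form.

Combine fractions or rationalize to convert ∞-∞ to 0/0 form:
  lim(x→∞) x - √(x² - 4x + 7) = 2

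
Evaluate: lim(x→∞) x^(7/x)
This is an exponential indeterminate form.

For exponential indeterminate forms, take the natural log:
  Let L = lim(x→∞) x^(7/x)
  Then ln(L) = lim(x→∞) [exponent × ln(base)]
  Evaluate using L'Hôpital or standard limits, then exponentiate.
  L = 1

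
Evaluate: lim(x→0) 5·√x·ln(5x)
This is a 0·∞ indeterminate form.

Rewrite 0·∞ as a quotient (0/0 or ∞/∞ form), then apply L'Hôpital's rule:
  lim(x→0) 5·√x·ln(5x) = 0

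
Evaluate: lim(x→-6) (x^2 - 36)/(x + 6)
This is a standard limit.

Factor or rationalize the expression:
  lim(x→-6) (x^2 - 36)/(x + 6) = -12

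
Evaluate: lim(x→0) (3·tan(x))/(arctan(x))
This is a 0/0 indeterminate form.

Apply L'Hôpital's rule: differentiate numerator and denominator separately.
  f(x) = 3·tan(x)   ⇒   f'(x) = 3·tan(x)^2 + 3
  g(x) = atan(x)   ⇒   g'(x) = 1/(x^2 + 1)
  lim(x→0) f'(x)/g'(x) = lim(x→0) (3·tan(x)^2 + 3)/(1/(x^2 + 1))
  = 3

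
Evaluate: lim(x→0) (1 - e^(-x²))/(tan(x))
This is a 0/0 indeterminate form.

Apply L'Hôpital's rule: differentiate numerator and denominator separately.
  f(x) = 1 - e^(-x^2)   ⇒   f'(x) = 2·x·e^(-x^2)
  g(x) = tan(x)   ⇒   g'(x) = tan(x)^2 + 1
  lim(x→0) f'(x)/g'(x) = lim(x→0) (2·x·e^(-x^2))/(tan(x)^2 + 1)
  = 0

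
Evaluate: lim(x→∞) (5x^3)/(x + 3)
This is an ∞/∞ indeterminate form.

Apply L'Hôpital's rule: differentiate numerator and denominator separately.
  f(x) = 5·x^3   ⇒   f'(x) = 15·x^2
  g(x) = x + 3   ⇒   g'(x) = 1
  lim(x→∞) f'(x)/g'(x) = lim(x→∞) (15·x^2)/(1)
  = ∞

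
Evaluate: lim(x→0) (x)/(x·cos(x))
This is a 0/0 indeterminate form.

Apply L'Hôpital's rule: differentiate numerator and denominator separately.
  f(x) = x   ⇒   f'(x) = 1
  g(x) = x·cos(x)   ⇒   g'(x) = -x·sin(x) + cos(x)
  lim(x→0) f'(x)/g'(x) = lim(x→0) (1)/(-x·sin(x) + cos(x))
  = 1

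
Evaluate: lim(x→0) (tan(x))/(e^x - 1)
This is a 0/0 indeterminate form.

Apply L'Hôpital's rule: differentiate numerator and denominator separately.
  f(x) = tan(x)   ⇒   f'(x) = tan(x)^2 + 1
  g(x) = e^(x) - 1   ⇒   g'(x) = e^(x)
  lim(x→0) f'(x)/g'(x) = lim(x→0) (tan(x)^2 + 1)/(e^(x))
  = 1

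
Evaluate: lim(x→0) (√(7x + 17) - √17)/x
This is a standard limit.

Factor or rationalize the expression:
  lim(x→0) (√(7x + 17) - √17)/x = 7·sqrt(17)/34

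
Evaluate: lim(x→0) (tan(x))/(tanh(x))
This is a 0/0 indeterminate form.

Apply L'Hôpital's rule: differentiate numerator and denominator separately.
  f(x) = tan(x)   ⇒   f'(x) = tan(x)^2 + 1
  g(x) = tanh(x)   ⇒   g'(x) = 1 - tanh(x)^2
  lim(x→0) f'(x)/g'(x) = lim(x→0) (tan(x)^2 + 1)/(1 - tanh(x)^2)
  = 1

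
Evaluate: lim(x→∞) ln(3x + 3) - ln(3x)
This is an ∞-∞ indeterminate form.

Combine fractions or rationalize to convert ∞-∞ to 0/0 form:
  lim(x→∞) ln(3x + 3) - ln(3x) = 0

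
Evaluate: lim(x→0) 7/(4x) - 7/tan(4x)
This is an ∞-∞ indeterminate form.

Combine fractions or rationalize to convert ∞-∞ to 0/0 form:
  lim(x→0) 7/(4x) - 7/tan(4x) = 0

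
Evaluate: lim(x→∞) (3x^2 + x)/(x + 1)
This is an ∞/∞ indeterminate form.

Apply L'Hôpital's rule: differentiate numerator and denominator separately.
  f(x) = 3·x^2 + x   ⇒   f'(x) = 6·x + 1
  g(x) = x + 1   ⇒   g'(x) = 1
  lim(x→∞) f'(x)/g'(x) = lim(x→∞) (6·x + 1)/(1)
  = ∞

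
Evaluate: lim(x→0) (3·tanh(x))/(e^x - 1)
This is a 0/0 indeterminate form.

Apply L'Hôpital's rule: differentiate numerator and denominator separately.
  f(x) = 3·tanh(x)   ⇒   f'(x) = 3 - 3·tanh(x)^2
  g(x) = e^(x) - 1   ⇒   g'(x) = e^(x)
  lim(x→0) f'(x)/g'(x) = lim(x→0) (3 - 3·tanh(x)^2)/(e^(x))
  = 3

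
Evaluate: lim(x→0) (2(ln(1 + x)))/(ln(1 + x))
This is a 0/0 indeterminate form.

Apply L'Hôpital's rule: differentiate numerator and denominator separately.
  f(x) = 2·ln(x + 1)   ⇒   f'(x) = 2/(x + 1)
  g(x) = ln(x + 1)   ⇒   g'(x) = 1/(x + 1)
  lim(x→0) f'(x)/g'(x) = lim(x→0) (2/(x + 1))/(1/(x + 1))
  = 2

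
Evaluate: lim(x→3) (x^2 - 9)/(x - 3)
This is a standard limit.

Factor or rationalize the expression:
  lim(x→3) (x^2 - 9)/(x - 3) = 6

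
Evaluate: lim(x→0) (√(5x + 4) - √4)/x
This is a standard limit.

Factor or rationalize the expression:
  lim(x→0) (√(5x + 4) - √4)/x = 5/4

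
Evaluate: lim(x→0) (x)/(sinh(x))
This is a 0/0 indeterminate form.

Apply L'Hôpital's rule: differentiate numerator and denominator separately.
  f(x) = x   ⇒   f'(x) = 1
  g(x) = sinh(x)   ⇒   g'(x) = cosh(x)
  lim(x→0) f'(x)/g'(x) = lim(x→0) (1)/(cosh(x))
  = 1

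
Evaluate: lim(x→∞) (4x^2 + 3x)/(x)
This is an ∞/∞ indeterminate form.

Apply L'Hôpital's rule: differentiate numerator and denominator separately.
  f(x) = 4·x^2 + 3·x   ⇒   f'(x) = 8·x + 3
  g(x) = x   ⇒   g'(x) = 1
  lim(x→∞) f'(x)/g'(x) = lim(x→∞) (8·x + 3)/(1)
  = ∞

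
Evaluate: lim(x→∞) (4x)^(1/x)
This is an exponential indeterminate form.

For exponential indeterminate forms, take the natural log:
  Let L = lim(x→∞) (4x)^(1/x)
  Then ln(L) = lim(x→∞) [exponent × ln(base)]
  Evaluate using L'Hôpital or standard limits, then exponentiate.
  L = 1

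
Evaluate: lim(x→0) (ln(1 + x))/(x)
This is a 0/0 indeterminate form.

Apply L'Hôpital's rule: differentiate numerator and denominator separately.
  f(x) = ln(x + 1)   ⇒   f'(x) = 1/(x + 1)
  g(x) = x   ⇒   g'(x) = 1
  lim(x→0) f'(x)/g'(x) = lim(x→0) (1/(x + 1))/(1)
  = 1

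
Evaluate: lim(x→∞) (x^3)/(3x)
This is an ∞/∞ indeterminate form.

Apply L'Hôpital's rule: differentiate numerator and denominator separately.
  f(x) = x^3   ⇒   f'(x) = 3·x^2
  g(x) = 3·x   ⇒   g'(x) = 3
  lim(x→∞) f'(x)/g'(x) = lim(x→∞) (3·x^2)/(3)
  = ∞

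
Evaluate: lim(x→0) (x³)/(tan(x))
This is a 0/0 indeterminate form.

Apply L'Hôpital's rule: differentiate numerator and denominator separately.
  f(x) = x^3   ⇒   f'(x) = 3·x^2
  g(x) = tan(x)   ⇒   g'(x) = tan(x)^2 + 1
  lim(x→0) f'(x)/g'(x) = lim(x→0) (3·x^2)/(tan(x)^2 + 1)
  = 0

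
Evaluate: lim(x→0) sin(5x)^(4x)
This is an exponential indeterminate form.

For exponential indeterminate forms, take the natural log:
  Let L = lim(x→0) sin(5x)^(4x)
  Then ln(L) = lim(x→0) [exponent × ln(base)]
  Evaluate using L'Hôpital or standard limits, then exponentiate.
  L = 1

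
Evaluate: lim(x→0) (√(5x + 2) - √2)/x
This is a standard limit.

Factor or rationalize the expression:
  lim(x→0) (√(5x + 2) - √2)/x = 5·sqrt(2)/4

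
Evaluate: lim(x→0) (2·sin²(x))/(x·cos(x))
This is a 0/0 indeterminate form.

Apply L'Hôpital's rule: differentiate numerator and denominator separately.
  f(x) = 2·sin(x)^2   ⇒   f'(x) = 4·sin(x)·cos(x)
  g(x) = x·cos(x)   ⇒   g'(x) = -x·sin(x) + cos(x)
  lim(x→0) f'(x)/g'(x) = lim(x→0) (4·sin(x)·cos(x))/(-x·sin(x) + cos(x))
  = 0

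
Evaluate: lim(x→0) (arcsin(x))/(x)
This is a 0/0 indeterminate form.

Apply L'Hôpital's rule: differentiate numerator and denominator separately.
  f(x) = asin(x)   ⇒   f'(x) = 1/sqrt(1 - x^2)
  g(x) = x   ⇒   g'(x) = 1
  lim(x→0) f'(x)/g'(x) = lim(x→0) (1/sqrt(1 - x^2))/(1)
  = 1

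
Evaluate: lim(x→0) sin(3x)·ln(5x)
This is a 0·∞ indeterminate form.

Rewrite 0·∞ as a quotient (0/0 or ∞/∞ form), then apply L'Hôpital's rule:
  lim(x→0) sin(3x)·ln(5x) = 0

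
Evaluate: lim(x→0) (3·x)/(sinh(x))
This is a 0/0 indeterminate form.

Apply L'Hôpital's rule: differentiate numerator and denominator separately.
  f(x) = 3·x   ⇒   f'(x) = 3
  g(x) = sinh(x)   ⇒   g'(x) = cosh(x)
  lim(x→0) f'(x)/g'(x) = lim(x→0) (3)/(cosh(x))
  = 3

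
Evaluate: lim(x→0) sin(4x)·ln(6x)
This is a 0·∞ indeterminate form.

Rewrite 0·∞ as a quotient (0/0 or ∞/∞ form), then apply L'Hôpital's rule:
  lim(x→0) sin(4x)·ln(6x) = 0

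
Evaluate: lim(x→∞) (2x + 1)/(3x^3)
This is an ∞/∞ indeterminate form.

Apply L'Hôpital's rule: differentiate numerator and denominator separately.
  f(x) = 2·x + 1   ⇒   f'(x) = 2
  g(x) = 3·x^3   ⇒   g'(x) = 9·x^2
  lim(x→∞) f'(x)/g'(x) = lim(x→∞) (2)/(9·x^2)
  = 0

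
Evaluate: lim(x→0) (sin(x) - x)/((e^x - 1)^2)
This is a 0/0 indeterminate form.

Apply L'Hôpital's rule: differentiate numerator and denominator separately.
  f(x) = -x + sin(x)   ⇒   f'(x) = cos(x) - 1
  g(x) = (e^(x) - 1)^2   ⇒   g'(x) = 2·(e^(x) - 1)·e^(x)
  lim(x→0) f'(x)/g'(x) = lim(x→0) (cos(x) - 1)/(2·(e^(x) - 1)·e^(x))
  = 0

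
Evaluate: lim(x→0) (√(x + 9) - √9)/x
This is a standard limit.

Factor or rationalize the expression:
  lim(x→0) (√(x + 9) - √9)/x = 1/6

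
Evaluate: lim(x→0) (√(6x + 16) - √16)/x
This is a standard limit.

Factor or rationalize the expression:
  lim(x→0) (√(6x + 16) - √16)/x = 3/4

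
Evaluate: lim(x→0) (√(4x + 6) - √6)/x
This is a standard limit.

Factor or rationalize the expression:
  lim(x→0) (√(4x + 6) - √6)/x = sqrt(6)/3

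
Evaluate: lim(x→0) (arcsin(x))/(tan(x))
This is a 0/0 indeterminate form.

Apply L'Hôpital's rule: differentiate numerator and denominator separately.
  f(x) = asin(x)   ⇒   f'(x) = 1/sqrt(1 - x^2)
  g(x) = tan(x)   ⇒   g'(x) = tan(x)^2 + 1
  lim(x→0) f'(x)/g'(x) = lim(x→0) (1/sqrt(1 - x^2))/(tan(x)^2 + 1)
  = 1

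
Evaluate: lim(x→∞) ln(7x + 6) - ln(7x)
This is an ∞-∞ indeterminate form.

Combine fractions or rationalize to convert ∞-∞ to 0/0 form:
  lim(x→∞) ln(7x + 6) - ln(7x) = 0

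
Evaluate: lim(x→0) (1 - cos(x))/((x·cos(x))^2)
This is a 0/0 indeterminate form.

Apply L'Hôpital's rule: differentiate numerator and denominator separately.
  f(x) = 1 - cos(x)   ⇒   f'(x) = sin(x)
  g(x) = x^2·cos(x)^2   ⇒   g'(x) = -2·x^2·sin(x)·cos(x) + 2·x·cos(x)^2
  lim(x→0) f'(x)/g'(x) = lim(x→0) (sin(x))/(-2·x^2·sin(x)·cos(x) + 2·x·cos(x)^2)
  = 1/2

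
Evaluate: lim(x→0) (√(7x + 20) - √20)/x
This is a standard limit.

Factor or rationalize the expression:
  lim(x→0) (√(7x + 20) - √20)/x = 7·sqrt(5)/20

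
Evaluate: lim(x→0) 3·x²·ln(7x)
This is a 0·∞ indeterminate form.

Rewrite 0·∞ as a quotient (0/0 or ∞/∞ form), then apply L'Hôpital's rule:
  lim(x→0) 3·x²·ln(7x) = 0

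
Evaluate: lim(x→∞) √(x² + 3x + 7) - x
This is an ∞-∞ indeterminate form.

Combine fractions or rationalize to convert ∞-∞ to 0/0 form:
  lim(x→∞) √(x² + 3x + 7) - x = 3/2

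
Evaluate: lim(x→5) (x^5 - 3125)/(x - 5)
This is a standard limit.

Factor or rationalize the expression:
  lim(x→5) (x^5 - 3125)/(x - 5) = 3125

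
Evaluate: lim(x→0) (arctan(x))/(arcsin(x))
This is a 0/0 indeterminate form.

Apply L'Hôpital's rule: differentiate numerator and denominator separately.
  f(x) = atan(x)   ⇒   f'(x) = 1/(x^2 + 1)
  g(x) = asin(x)   ⇒   g'(x) = 1/sqrt(1 - x^2)
  lim(x→0) f'(x)/g'(x) = lim(x→0) (1/(x^2 + 1))/(1/sqrt(1 - x^2))
  = 1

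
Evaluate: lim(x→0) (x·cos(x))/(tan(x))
This is a 0/0 indeterminate form.

Apply L'Hôpital's rule: differentiate numerator and denominator separately.
  f(x) = x·cos(x)   ⇒   f'(x) = -x·sin(x) + cos(x)
  g(x) = tan(x)   ⇒   g'(x) = tan(x)^2 + 1
  lim(x→0) f'(x)/g'(x) = lim(x→0) (-x·sin(x) + cos(x))/(tan(x)^2 + 1)
  = 1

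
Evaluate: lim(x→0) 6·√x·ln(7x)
This is a 0·∞ indeterminate form.

Rewrite 0·∞ as a quotient (0/0 or ∞/∞ form), then apply L'Hôpital's rule:
  lim(x→0) 6·√x·ln(7x) = 0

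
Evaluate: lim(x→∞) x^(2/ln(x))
This is an exponential indeterminate form.

For exponential indeterminate forms, take the natural log:
  Let L = lim(x→∞) x^(2/ln(x))
  Then ln(L) = lim(x→∞) [exponent × ln(base)]
  Evaluate using L'Hôpital or standard limits, then exponentiate.
  L = e²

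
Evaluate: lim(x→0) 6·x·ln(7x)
This is a 0·∞ indeterminate form.

Rewrite 0·∞ as a quotient (0/0 or ∞/∞ form), then apply L'Hôpital's rule:
  lim(x→0) 6·x·ln(7x) = 0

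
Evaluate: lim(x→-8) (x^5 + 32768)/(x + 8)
This is a standard limit.

Factor or rationalize the expression:
  lim(x→-8) (x^5 + 32768)/(x + 8) = 20480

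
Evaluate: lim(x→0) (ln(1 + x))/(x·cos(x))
This is a 0/0 indeterminate form.

Apply L'Hôpital's rule: differentiate numerator and denominator separately.
  f(x) = ln(x + 1)   ⇒   f'(x) = 1/(x + 1)
  g(x) = x·cos(x)   ⇒   g'(x) = -x·sin(x) + cos(x)
  lim(x→0) f'(x)/g'(x) = lim(x→0) (1/(x + 1))/(-x·sin(x) + cos(x))
  = 1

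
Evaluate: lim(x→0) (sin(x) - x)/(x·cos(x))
This is a 0/0 indeterminate form.

Apply L'Hôpital's rule: differentiate numerator and denominator separately.
  f(x) = -x + sin(x)   ⇒   f'(x) = cos(x) - 1
  g(x) = x·cos(x)   ⇒   g'(x) = -x·sin(x) + cos(x)
  lim(x→0) f'(x)/g'(x) = lim(x→0) (cos(x) - 1)/(-x·sin(x) + cos(x))
  = 0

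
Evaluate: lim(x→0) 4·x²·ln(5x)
This is a 0·∞ indeterminate form.

Rewrite 0·∞ as a quotient (0/0 or ∞/∞ form), then apply L'Hôpital's rule:
  lim(x→0) 4·x²·ln(5x) = 0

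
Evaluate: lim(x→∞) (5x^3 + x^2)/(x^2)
This is an ∞/∞ indeterminate form.

Apply L'Hôpital's rule: differentiate numerator and denominator separately.
  f(x) = 5·x^3 + x^2   ⇒   f'(x) = 15·x^2 + 2·x
  g(x) = x^2   ⇒   g'(x) = 2·x
  lim(x→∞) f'(x)/g'(x) = lim(x→∞) (15·x^2 + 2·x)/(2·x)
  = ∞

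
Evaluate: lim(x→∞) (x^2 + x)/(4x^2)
This is an ∞/∞ indeterminate form.

Apply L'Hôpital's rule: differentiate numerator and denominator separately.
  f(x) = x^2 + x   ⇒   f'(x) = 2·x + 1
  g(x) = 4·x^2   ⇒   g'(x) = 8·x
  lim(x→∞) f'(x)/g'(x) = lim(x→∞) (2·x + 1)/(8·x)
  = 1/4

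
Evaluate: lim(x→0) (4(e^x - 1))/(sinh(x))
This is a 0/0 indeterminate form.

Apply L'Hôpital's rule: differentiate numerator and denominator separately.
  f(x) = 4·e^(x) - 4   ⇒   f'(x) = 4·e^(x)
  g(x) = sinh(x)   ⇒   g'(x) = cosh(x)
  lim(x→0) f'(x)/g'(x) = lim(x→0) (4·e^(x))/(cosh(x))
  = 4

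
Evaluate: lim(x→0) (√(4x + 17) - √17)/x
This is a standard limit.

Factor or rationalize the expression:
  lim(x→0) (√(4x + 17) - √17)/x = 2·sqrt(17)/17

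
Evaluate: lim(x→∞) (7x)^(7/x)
This is an exponential indeterminate form.

For exponential indeterminate forms, take the natural log:
  Let L = lim(x→∞) (7x)^(7/x)
  Then ln(L) = lim(x→∞) [exponent × ln(base)]
  Evaluate using L'Hôpital or standard limits, then exponentiate.
  L = 1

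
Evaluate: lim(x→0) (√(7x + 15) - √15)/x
This is a standard limit.

Factor or rationalize the expression:
  lim(x→0) (√(7x + 15) - √15)/x = 7·sqrt(15)/30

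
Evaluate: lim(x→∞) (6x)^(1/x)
This is an exponential indeterminate form.

For exponential indeterminate forms, take the natural log:
  Let L = lim(x→∞) (6x)^(1/x)
  Then ln(L) = lim(x→∞) [exponent × ln(base)]
  Evaluate using L'Hôpital or standard limits, then exponentiate.
  L = 1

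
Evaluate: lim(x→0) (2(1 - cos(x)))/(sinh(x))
This is a 0/0 indeterminate form.

Apply L'Hôpital's rule: differentiate numerator and denominator separately.
  f(x) = 2 - 2·cos(x)   ⇒   f'(x) = 2·sin(x)
  g(x) = sinh(x)   ⇒   g'(x) = cosh(x)
  lim(x→0) f'(x)/g'(x) = lim(x→0) (2·sin(x))/(cosh(x))
  = 0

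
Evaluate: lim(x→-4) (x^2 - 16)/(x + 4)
This is a standard limit.

Factor or rationalize the expression:
  lim(x→-4) (x^2 - 16)/(x + 4) = -8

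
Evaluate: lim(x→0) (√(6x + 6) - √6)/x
This is a standard limit.

Factor or rationalize the expression:
  lim(x→0) (√(6x + 6) - √6)/x = sqrt(6)/2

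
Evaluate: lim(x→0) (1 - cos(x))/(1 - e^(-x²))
This is a 0/0 indeterminate form.

Apply L'Hôpital's rule: differentiate numerator and denominator separately.
  f(x) = 1 - cos(x)   ⇒   f'(x) = sin(x)
  g(x) = 1 - e^(-x^2)   ⇒   g'(x) = 2·x·e^(-x^2)
  lim(x→0) f'(x)/g'(x) = lim(x→0) (sin(x))/(2·x·e^(-x^2))
  = 1/2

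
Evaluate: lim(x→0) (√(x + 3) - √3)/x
This is a standard limit.

Factor or rationalize the expression:
  lim(x→0) (√(x + 3) - √3)/x = sqrt(3)/6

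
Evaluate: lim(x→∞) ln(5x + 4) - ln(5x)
This is an ∞-∞ indeterminate form.

Combine fractions or rationalize to convert ∞-∞ to 0/0 form:
  lim(x→∞) ln(5x + 4) - ln(5x) = 0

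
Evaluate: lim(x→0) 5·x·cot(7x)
This is a 0·∞ indeterminate form.

Rewrite 0·∞ as a quotient (0/0 or ∞/∞ form), then apply L'Hôpital's rule:
  lim(x→0) 5·x·cot(7x) = 5/7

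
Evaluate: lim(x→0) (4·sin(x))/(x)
This is a 0/0 indeterminate form.

Apply L'Hôpital's rule: differentiate numerator and denominator separately.
  f(x) = 4·sin(x)   ⇒   f'(x) = 4·cos(x)
  g(x) = x   ⇒   g'(x) = 1
  lim(x→0) f'(x)/g'(x) = lim(x→0) (4·cos(x))/(1)
  = 4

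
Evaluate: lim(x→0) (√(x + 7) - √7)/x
This is a standard limit.

Factor or rationalize the expression:
  lim(x→0) (√(x + 7) - √7)/x = sqrt(7)/14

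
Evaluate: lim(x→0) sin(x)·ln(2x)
This is a 0·∞ indeterminate form.

Rewrite 0·∞ as a quotient (0/0 or ∞/∞ form), then apply L'Hôpital's rule:
  lim(x→0) sin(x)·ln(2x) = 0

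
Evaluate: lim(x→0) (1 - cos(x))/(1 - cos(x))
This is a 0/0 indeterminate form.

Apply L'Hôpital's rule: differentiate numerator and denominator separately.
  f(x) = 1 - cos(x)   ⇒   f'(x) = sin(x)
  g(x) = 1 - cos(x)   ⇒   g'(x) = sin(x)
  lim(x→0) f'(x)/g'(x) = lim(x→0) (sin(x))/(sin(x))
  = 1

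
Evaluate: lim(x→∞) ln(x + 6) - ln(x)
This is an ∞-∞ indeterminate form.

Combine fractions or rationalize to convert ∞-∞ to 0/0 form:
  lim(x→∞) ln(x + 6) - ln(x) = 0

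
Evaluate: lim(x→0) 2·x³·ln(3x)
This is a 0·∞ indeterminate form.

Rewrite 0·∞ as a quotient (0/0 or ∞/∞ form), then apply L'Hôpital's rule:
  lim(x→0) 2·x³·ln(3x) = 0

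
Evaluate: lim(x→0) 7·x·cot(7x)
This is a 0·∞ indeterminate form.

Rewrite 0·∞ as a quotient (0/0 or ∞/∞ form), then apply L'Hôpital's rule:
  lim(x→0) 7·x·cot(7x) = 1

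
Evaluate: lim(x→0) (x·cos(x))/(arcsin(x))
This is a 0/0 indeterminate form.

Apply L'Hôpital's rule: differentiate numerator and denominator separately.
  f(x) = x·cos(x)   ⇒   f'(x) = -x·sin(x) + cos(x)
  g(x) = asin(x)   ⇒   g'(x) = 1/sqrt(1 - x^2)
  lim(x→0) f'(x)/g'(x) = lim(x→0) (-x·sin(x) + cos(x))/(1/sqrt(1 - x^2))
  = 1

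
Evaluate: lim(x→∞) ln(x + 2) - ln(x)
This is an ∞-∞ indeterminate form.

Combine fractions or rationalize to convert ∞-∞ to 0/0 form:
  lim(x→∞) ln(x + 2) - ln(x) = 0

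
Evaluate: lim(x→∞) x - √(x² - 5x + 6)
This is an ∞-∞ indeterminate form.

Combine fractions or rationalize to convert ∞-∞ to 0/0 form:
  lim(x→∞) x - √(x² - 5x + 6) = 5/2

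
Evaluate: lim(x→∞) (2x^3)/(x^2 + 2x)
This is an ∞/∞ indeterminate form.

Apply L'Hôpital's rule: differentiate numerator and denominator separately.
  f(x) = 2·x^3   ⇒   f'(x) = 6·x^2
  g(x) = x^2 + 2·x   ⇒   g'(x) = 2·x + 2
  lim(x→∞) f'(x)/g'(x) = lim(x→∞) (6·x^2)/(2·x + 2)
  = ∞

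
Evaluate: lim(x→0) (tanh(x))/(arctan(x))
This is a 0/0 indeterminate form.

Apply L'Hôpital's rule: differentiate numerator and denominator separately.
  f(x) = tanh(x)   ⇒   f'(x) = 1 - tanh(x)^2
  g(x) = atan(x)   ⇒   g'(x) = 1/(x^2 + 1)
  lim(x→0) f'(x)/g'(x) = lim(x→0) (1 - tanh(x)^2)/(1/(x^2 + 1))
  = 1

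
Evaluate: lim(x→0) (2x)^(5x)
This is an exponential indeterminate form.

For exponential indeterminate forms, take the natural log:
  Let L = lim(x→0) (2x)^(5x)
  Then ln(L) = lim(x→0) [exponent × ln(base)]
  Evaluate using L'Hôpital or standard limits, then exponentiate.
  L = 1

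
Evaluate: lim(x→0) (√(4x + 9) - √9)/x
This is a standard limit.

Factor or rationalize the expression:
  lim(x→0) (√(4x + 9) - √9)/x = 2/3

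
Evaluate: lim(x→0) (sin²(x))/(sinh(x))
This is a 0/0 indeterminate form.

Apply L'Hôpital's rule: differentiate numerator and denominator separately.
  f(x) = sin(x)^2   ⇒   f'(x) = 2·sin(x)·cos(x)
  g(x) = sinh(x)   ⇒   g'(x) = cosh(x)
  lim(x→0) f'(x)/g'(x) = lim(x→0) (2·sin(x)·cos(x))/(cosh(x))
  = 0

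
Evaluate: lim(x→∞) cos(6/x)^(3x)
This is an exponential indeterminate form.

For exponential indeterminate forms, take the natural log:
  Let L = lim(x→∞) cos(6/x)^(3x)
  Then ln(L) = lim(x→∞) [exponent × ln(base)]
  Evaluate using L'Hôpital or standard limits, then exponentiate.
  L = 1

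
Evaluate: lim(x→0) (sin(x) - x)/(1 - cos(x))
This is a 0/0 indeterminate form.

Apply L'Hôpital's rule: differentiate numerator and denominator separately.
  f(x) = -x + sin(x)   ⇒   f'(x) = cos(x) - 1
  g(x) = 1 - cos(x)   ⇒   g'(x) = sin(x)
  lim(x→0) f'(x)/g'(x) = lim(x→0) (cos(x) - 1)/(sin(x))
  = 0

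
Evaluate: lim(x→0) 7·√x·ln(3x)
This is a 0·∞ indeterminate form.

Rewrite 0·∞ as a quotient (0/0 or ∞/∞ form), then apply L'Hôpital's rule:
  lim(x→0) 7·√x·ln(3x) = 0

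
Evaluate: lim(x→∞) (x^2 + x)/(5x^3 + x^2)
This is an ∞/∞ indeterminate form.

Apply L'Hôpital's rule: differentiate numerator and denominator separately.
  f(x) = x^2 + x   ⇒   f'(x) = 2·x + 1
  g(x) = 5·x^3 + x^2   ⇒   g'(x) = 15·x^2 + 2·x
  lim(x→∞) f'(x)/g'(x) = lim(x→∞) (2·x + 1)/(15·x^2 + 2·x)
  = 0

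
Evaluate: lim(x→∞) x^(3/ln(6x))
This is an exponential indeterminate form.

For exponential indeterminate forms, take the natural log:
  Let L = lim(x→∞) x^(3/ln(6x))
  Then ln(L) = lim(x→∞) [exponent × ln(base)]
  Evaluate using L'Hôpital or standard limits, then exponentiate.
  L = e^(3)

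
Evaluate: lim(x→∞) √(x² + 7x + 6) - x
This is an ∞-∞ indeterminate form.

Combine fractions or rationalize to convert ∞-∞ to 0/0 form:
  lim(x→∞) √(x² + 7x + 6) - x = 7/2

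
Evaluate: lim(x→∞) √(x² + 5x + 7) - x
This is an ∞-∞ indeterminate form.

Combine fractions or rationalize to convert ∞-∞ to 0/0 form:
  lim(x→∞) √(x² + 5x + 7) - x = 5/2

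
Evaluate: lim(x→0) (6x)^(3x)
This is an exponential indeterminate form.

For exponential indeterminate forms, take the natural log:
  Let L = lim(x→0) (6x)^(3x)
  Then ln(L) = lim(x→0) [exponent × ln(base)]
  Evaluate using L'Hôpital or standard limits, then exponentiate.
  L = 1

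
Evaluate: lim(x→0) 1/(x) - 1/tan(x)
This is an ∞-∞ indeterminate form.

Combine fractions or rationalize to convert ∞-∞ to 0/0 form:
  lim(x→0) 1/(x) - 1/tan(x) = 0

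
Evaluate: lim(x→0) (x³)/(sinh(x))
This is a 0/0 indeterminate form.

Apply L'Hôpital's rule: differentiate numerator and denominator separately.
  f(x) = x^3   ⇒   f'(x) = 3·x^2
  g(x) = sinh(x)   ⇒   g'(x) = cosh(x)
  lim(x→0) f'(x)/g'(x) = lim(x→0) (3·x^2)/(cosh(x))
  = 0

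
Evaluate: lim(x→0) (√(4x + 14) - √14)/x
This is a standard limit.

Factor or rationalize the expression:
  lim(x→0) (√(4x + 14) - √14)/x = sqrt(14)/7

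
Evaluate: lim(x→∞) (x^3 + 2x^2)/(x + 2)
This is an ∞/∞ indeterminate form.

Apply L'Hôpital's rule: differentiate numerator and denominator separately.
  f(x) = x^3 + 2·x^2   ⇒   f'(x) = 3·x^2 + 4·x
  g(x) = x + 2   ⇒   g'(x) = 1
  lim(x→∞) f'(x)/g'(x) = lim(x→∞) (3·x^2 + 4·x)/(1)
  = ∞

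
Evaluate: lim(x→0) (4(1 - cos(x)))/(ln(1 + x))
This is a 0/0 indeterminate form.

Apply L'Hôpital's rule: differentiate numerator and denominator separately.
  f(x) = 4 - 4·cos(x)   ⇒   f'(x) = 4·sin(x)
  g(x) = ln(x + 1)   ⇒   g'(x) = 1/(x + 1)
  lim(x→0) f'(x)/g'(x) = lim(x→0) (4·sin(x))/(1/(x + 1))
  = 0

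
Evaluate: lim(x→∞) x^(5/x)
This is an exponential indeterminate form.

For exponential indeterminate forms, take the natural log:
  Let L = lim(x→∞) x^(5/x)
  Then ln(L) = lim(x→∞) [exponent × ln(base)]
  Evaluate using L'Hôpital or standard limits, then exponentiate.
  L = 1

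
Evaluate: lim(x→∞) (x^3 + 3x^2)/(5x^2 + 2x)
This is an ∞/∞ indeterminate form.

Apply L'Hôpital's rule: differentiate numerator and denominator separately.
  f(x) = x^3 + 3·x^2   ⇒   f'(x) = 3·x^2 + 6·x
  g(x) = 5·x^2 + 2·x   ⇒   g'(x) = 10·x + 2
  lim(x→∞) f'(x)/g'(x) = lim(x→∞) (3·x^2 + 6·x)/(10·x + 2)
  = ∞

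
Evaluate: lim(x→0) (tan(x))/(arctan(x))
This is a 0/0 indeterminate form.

Apply L'Hôpital's rule: differentiate numerator and denominator separately.
  f(x) = tan(x)   ⇒   f'(x) = tan(x)^2 + 1
  g(x) = atan(x)   ⇒   g'(x) = 1/(x^2 + 1)
  lim(x→0) f'(x)/g'(x) = lim(x→0) (tan(x)^2 + 1)/(1/(x^2 + 1))
  = 1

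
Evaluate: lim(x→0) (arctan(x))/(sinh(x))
This is a 0/0 indeterminate form.

Apply L'Hôpital's rule: differentiate numerator and denominator separately.
  f(x) = atan(x)   ⇒   f'(x) = 1/(x^2 + 1)
  g(x) = sinh(x)   ⇒   g'(x) = cosh(x)
  lim(x→0) f'(x)/g'(x) = lim(x→0) (1/(x^2 + 1))/(cosh(x))
  = 1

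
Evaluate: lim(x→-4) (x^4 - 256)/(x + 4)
This is a standard limit.

Factor or rationalize the expression:
  lim(x→-4) (x^4 - 256)/(x + 4) = -256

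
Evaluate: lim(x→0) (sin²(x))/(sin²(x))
This is a 0/0 indeterminate form.

Apply L'Hôpital's rule: differentiate numerator and denominator separately.
  f(x) = sin(x)^2   ⇒   f'(x) = 2·sin(x)·cos(x)
  g(x) = sin(x)^2   ⇒   g'(x) = 2·sin(x)·cos(x)
  lim(x→0) f'(x)/g'(x) = lim(x→0) (2·sin(x)·cos(x))/(2·sin(x)·cos(x))
  = 1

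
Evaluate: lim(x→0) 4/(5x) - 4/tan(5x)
This is an ∞-∞ indeterminate form.

Combine fractions or rationalize to convert ∞-∞ to 0/0 form:
  lim(x→0) 4/(5x) - 4/tan(5x) = 0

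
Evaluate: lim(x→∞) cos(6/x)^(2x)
This is an exponential indeterminate form.

For exponential indeterminate forms, take the natural log:
  Let L = lim(x→∞) cos(6/x)^(2x)
  Then ln(L) = lim(x→∞) [exponent × ln(base)]
  Evaluate using L'Hôpital or standard limits, then exponentiate.
  L = 1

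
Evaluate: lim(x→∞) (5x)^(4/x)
This is an exponential indeterminate form.

For exponential indeterminate forms, take the natural log:
  Let L = lim(x→∞) (5x)^(4/x)
  Then ln(L) = lim(x→∞) [exponent × ln(base)]
  Evaluate using L'Hôpital or standard limits, then exponentiate.
  L = 1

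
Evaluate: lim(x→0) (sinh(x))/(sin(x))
This is a 0/0 indeterminate form.

Apply L'Hôpital's rule: differentiate numerator and denominator separately.
  f(x) = sinh(x)   ⇒   f'(x) = cosh(x)
  g(x) = sin(x)   ⇒   g'(x) = cos(x)
  lim(x→0) f'(x)/g'(x) = lim(x→0) (cosh(x))/(cos(x))
  = 1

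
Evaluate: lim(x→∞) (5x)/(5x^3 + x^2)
This is an ∞/∞ indeterminate form.

Apply L'Hôpital's rule: differentiate numerator and denominator separately.
  f(x) = 5·x   ⇒   f'(x) = 5
  g(x) = 5·x^3 + x^2   ⇒   g'(x) = 15·x^2 + 2·x
  lim(x→∞) f'(x)/g'(x) = lim(x→∞) (5)/(15·x^2 + 2·x)
  = 0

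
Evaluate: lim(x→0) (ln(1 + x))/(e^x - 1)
This is a 0/0 indeterminate form.

Apply L'Hôpital's rule: differentiate numerator and denominator separately.
  f(x) = ln(x + 1)   ⇒   f'(x) = 1/(x + 1)
  g(x) = e^(x) - 1   ⇒   g'(x) = e^(x)
  lim(x→0) f'(x)/g'(x) = lim(x→0) (1/(x + 1))/(e^(x))
  = 1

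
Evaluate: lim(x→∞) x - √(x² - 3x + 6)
This is an ∞-∞ indeterminate form.

Combine fractions or rationalize to convert ∞-∞ to 0/0 form:
  lim(x→∞) x - √(x² - 3x + 6) = 3/2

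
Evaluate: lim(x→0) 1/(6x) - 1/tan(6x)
This is an ∞-∞ indeterminate form.

Combine fractions or rationalize to convert ∞-∞ to 0/0 form:
  lim(x→0) 1/(6x) - 1/tan(6x) = 0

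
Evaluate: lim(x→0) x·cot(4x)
This is a 0·∞ indeterminate form.

Rewrite 0·∞ as a quotient (0/0 or ∞/∞ form), then apply L'Hôpital's rule:
  lim(x→0) x·cot(4x) = 1/4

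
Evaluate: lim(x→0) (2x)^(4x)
This is an exponential indeterminate form.

For exponential indeterminate forms, take the natural log:
  Let L = lim(x→0) (2x)^(4x)
  Then ln(L) = lim(x→0) [exponent × ln(base)]
  Evaluate using L'Hôpital or standard limits, then exponentiate.
  L = 1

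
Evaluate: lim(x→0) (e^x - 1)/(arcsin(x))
This is a 0/0 indeterminate form.

Apply L'Hôpital's rule: differentiate numerator and denominator separately.
  f(x) = e^(x) - 1   ⇒   f'(x) = e^(x)
  g(x) = asin(x)   ⇒   g'(x) = 1/sqrt(1 - x^2)
  lim(x→0) f'(x)/g'(x) = lim(x→0) (e^(x))/(1/sqrt(1 - x^2))
  = 1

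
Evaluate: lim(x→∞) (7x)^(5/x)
This is an exponential indeterminate form.

For exponential indeterminate forms, take the natural log:
  Let L = lim(x→∞) (7x)^(5/x)
  Then ln(L) = lim(x→∞) [exponent × ln(base)]
  Evaluate using L'Hôpital or standard limits, then exponentiate.
  L = 1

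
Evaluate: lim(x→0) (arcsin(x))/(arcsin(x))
This is a 0/0 indeterminate form.

Apply L'Hôpital's rule: differentiate numerator and denominator separately.
  f(x) = asin(x)   ⇒   f'(x) = 1/sqrt(1 - x^2)
  g(x) = asin(x)   ⇒   g'(x) = 1/sqrt(1 - x^2)
  lim(x→0) f'(x)/g'(x) = lim(x→0) (1/sqrt(1 - x^2))/(1/sqrt(1 - x^2))
  = 1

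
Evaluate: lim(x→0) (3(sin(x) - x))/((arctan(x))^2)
This is a 0/0 indeterminate form.

Apply L'Hôpital's rule: differentiate numerator and denominator separately.
  f(x) = -3·x + 3·sin(x)   ⇒   f'(x) = 3·cos(x) - 3
  g(x) = atan(x)^2   ⇒   g'(x) = 2·atan(x)/(x^2 + 1)
  lim(x→0) f'(x)/g'(x) = lim(x→0) (3·cos(x) - 3)/(2·atan(x)/(x^2 + 1))
  = 0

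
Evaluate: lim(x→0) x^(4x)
This is an exponential indeterminate form.

For exponential indeterminate forms, take the natural log:
  Let L = lim(x→0) x^(4x)
  Then ln(L) = lim(x→0) [exponent × ln(base)]
  Evaluate using L'Hôpital or standard limits, then exponentiate.
  L = 1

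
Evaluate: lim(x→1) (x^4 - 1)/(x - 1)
This is a standard limit.

Factor or rationalize the expression:
  lim(x→1) (x^4 - 1)/(x - 1) = 4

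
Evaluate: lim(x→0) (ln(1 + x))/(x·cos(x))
This is a 0/0 indeterminate form.

Apply L'Hôpital's rule: differentiate numerator and denominator separately.
  f(x) = ln(x + 1)   ⇒   f'(x) = 1/(x + 1)
  g(x) = x·cos(x)   ⇒   g'(x) = -x·sin(x) + cos(x)
  lim(x→0) f'(x)/g'(x) = lim(x→0) (1/(x + 1))/(-x·sin(x) + cos(x))
  = 1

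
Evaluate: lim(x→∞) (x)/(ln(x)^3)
This is an ∞/∞ indeterminate form.

Apply L'Hôpital's rule: differentiate numerator and denominator separately.
  f(x) = x   ⇒   f'(x) = 1
  g(x) = ln(x)^3   ⇒   g'(x) = 3·ln(x)^2/x
  lim(x→∞) f'(x)/g'(x) = lim(x→∞) (1)/(3·ln(x)^2/x)
  = ∞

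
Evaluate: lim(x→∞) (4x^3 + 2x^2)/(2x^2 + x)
This is an ∞/∞ indeterminate form.

Apply L'Hôpital's rule: differentiate numerator and denominator separately.
  f(x) = 4·x^3 + 2·x^2   ⇒   f'(x) = 12·x^2 + 4·x
  g(x) = 2·x^2 + x   ⇒   g'(x) = 4·x + 1
  lim(x→∞) f'(x)/g'(x) = lim(x→∞) (12·x^2 + 4·x)/(4·x + 1)
  = ∞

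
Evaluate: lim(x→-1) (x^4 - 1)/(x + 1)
This is a standard limit.

Factor or rationalize the expression:
  lim(x→-1) (x^4 - 1)/(x + 1) = -4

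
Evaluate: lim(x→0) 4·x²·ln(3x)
This is a 0·∞ indeterminate form.

Rewrite 0·∞ as a quotient (0/0 or ∞/∞ form), then apply L'Hôpital's rule:
  lim(x→0) 4·x²·ln(3x) = 0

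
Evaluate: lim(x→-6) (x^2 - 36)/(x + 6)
This is a standard limit.

Factor or rationalize the expression:
  lim(x→-6) (x^2 - 36)/(x + 6) = -12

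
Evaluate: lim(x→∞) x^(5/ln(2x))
This is an exponential indeterminate form.

For exponential indeterminate forms, take the natural log:
  Let L = lim(x→∞) x^(5/ln(2x))
  Then ln(L) = lim(x→∞) [exponent × ln(base)]
  Evaluate using L'Hôpital or standard limits, then exponentiate.
  L = e^(5)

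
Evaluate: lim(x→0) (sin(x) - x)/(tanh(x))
This is a 0/0 indeterminate form.

Apply L'Hôpital's rule: differentiate numerator and denominator separately.
  f(x) = -x + sin(x)   ⇒   f'(x) = cos(x) - 1
  g(x) = tanh(x)   ⇒   g'(x) = 1 - tanh(x)^2
  lim(x→0) f'(x)/g'(x) = lim(x→0) (cos(x) - 1)/(1 - tanh(x)^2)
  = 0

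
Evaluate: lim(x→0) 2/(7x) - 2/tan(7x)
This is an ∞-∞ indeterminate form.

Combine fractions or rationalize to convert ∞-∞ to 0/0 form:
  lim(x→0) 2/(7x) - 2/tan(7x) = 0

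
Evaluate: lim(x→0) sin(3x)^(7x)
This is an exponential indeterminate form.

For exponential indeterminate forms, take the natural log:
  Let L = lim(x→0) sin(3x)^(7x)
  Then ln(L) = lim(x→0) [exponent × ln(base)]
  Evaluate using L'Hôpital or standard limits, then exponentiate.
  L = 1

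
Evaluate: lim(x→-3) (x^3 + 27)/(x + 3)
This is a standard limit.

Factor or rationalize the expression:
  lim(x→-3) (x^3 + 27)/(x + 3) = 27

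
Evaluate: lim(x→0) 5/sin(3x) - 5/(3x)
This is an ∞-∞ indeterminate form.

Combine fractions or rationalize to convert ∞-∞ to 0/0 form:
  lim(x→0) 5/sin(3x) - 5/(3x) = 0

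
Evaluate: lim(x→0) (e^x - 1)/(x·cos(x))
This is a 0/0 indeterminate form.

Apply L'Hôpital's rule: differentiate numerator and denominator separately.
  f(x) = e^(x) - 1   ⇒   f'(x) = e^(x)
  g(x) = x·cos(x)   ⇒   g'(x) = -x·sin(x) + cos(x)
  lim(x→0) f'(x)/g'(x) = lim(x→0) (e^(x))/(-x·sin(x) + cos(x))
  = 1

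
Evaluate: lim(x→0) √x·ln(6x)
This is a 0·∞ indeterminate form.

Rewrite 0·∞ as a quotient (0/0 or ∞/∞ form), then apply L'Hôpital's rule:
  lim(x→0) √x·ln(6x) = 0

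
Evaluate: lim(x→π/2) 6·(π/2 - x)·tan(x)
This is a 0·∞ indeterminate form.

Rewrite 0·∞ as a quotient (0/0 or ∞/∞ form), then apply L'Hôpital's rule:
  lim(x→π/2) 6·(π/2 - x)·tan(x) = 6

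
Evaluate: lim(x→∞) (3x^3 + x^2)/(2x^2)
This is an ∞/∞ indeterminate form.

Apply L'Hôpital's rule: differentiate numerator and denominator separately.
  f(x) = 3·x^3 + x^2   ⇒   f'(x) = 9·x^2 + 2·x
  g(x) = 2·x^2   ⇒   g'(x) = 4·x
  lim(x→∞) f'(x)/g'(x) = lim(x→∞) (9·x^2 + 2·x)/(4·x)
  = ∞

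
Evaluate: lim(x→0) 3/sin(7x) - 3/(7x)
This is an ∞-∞ indeterminate form.

Combine fractions or rationalize to convert ∞-∞ to 0/0 form:
  lim(x→0) 3/sin(7x) - 3/(7x) = 0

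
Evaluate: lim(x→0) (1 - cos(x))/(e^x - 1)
This is a 0/0 indeterminate form.

Apply L'Hôpital's rule: differentiate numerator and denominator separately.
  f(x) = 1 - cos(x)   ⇒   f'(x) = sin(x)
  g(x) = e^(x) - 1   ⇒   g'(x) = e^(x)
  lim(x→0) f'(x)/g'(x) = lim(x→0) (sin(x))/(e^(x))
  = 0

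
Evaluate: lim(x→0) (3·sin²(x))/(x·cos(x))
This is a 0/0 indeterminate form.

Apply L'Hôpital's rule: differentiate numerator and denominator separately.
  f(x) = 3·sin(x)^2   ⇒   f'(x) = 6·sin(x)·cos(x)
  g(x) = x·cos(x)   ⇒   g'(x) = -x·sin(x) + cos(x)
  lim(x→0) f'(x)/g'(x) = lim(x→0) (6·sin(x)·cos(x))/(-x·sin(x) + cos(x))
  = 0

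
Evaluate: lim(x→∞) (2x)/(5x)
This is an ∞/∞ indeterminate form.

Apply L'Hôpital's rule: differentiate numerator and denominator separately.
  f(x) = 2·x   ⇒   f'(x) = 2
  g(x) = 5·x   ⇒   g'(x) = 5
  lim(x→∞) f'(x)/g'(x) = lim(x→∞) (2)/(5)
  = 2/5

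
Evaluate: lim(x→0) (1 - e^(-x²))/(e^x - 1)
This is a 0/0 indeterminate form.

Apply L'Hôpital's rule: differentiate numerator and denominator separately.
  f(x) = 1 - e^(-x^2)   ⇒   f'(x) = 2·x·e^(-x^2)
  g(x) = e^(x) - 1   ⇒   g'(x) = e^(x)
  lim(x→0) f'(x)/g'(x) = lim(x→0) (2·x·e^(-x^2))/(e^(x))
  = 0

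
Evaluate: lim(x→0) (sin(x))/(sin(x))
This is a 0/0 indeterminate form.

Apply L'Hôpital's rule: differentiate numerator and denominator separately.
  f(x) = sin(x)   ⇒   f'(x) = cos(x)
  g(x) = sin(x)   ⇒   g'(x) = cos(x)
  lim(x→0) f'(x)/g'(x) = lim(x→0) (cos(x))/(cos(x))
  = 1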